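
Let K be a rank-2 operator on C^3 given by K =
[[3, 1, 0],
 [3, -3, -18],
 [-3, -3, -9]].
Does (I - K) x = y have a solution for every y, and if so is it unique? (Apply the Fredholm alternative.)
(I - K) is invertible (det(I - K) = -56 ≠ 0), so for every y in C^3 the equation (I - K) x = y has a unique solution.

K has rank 2 and factors as K = U V^T = u1 v1^T + u2 v2^T with u1 = (-1, -3, 0), v1 = (-2, 0, 3), u2 = (1, -3, -3), v2 = (1, 1, 3) (multiplying out reproduces the displayed K). The nonzero eigenvalues of U V^T coincide with those of the 2 x 2 matrix G = V^T U = [[v1·u1, v1·u2], [v2·u1, v2·u2]] = [[2, -11], [-4, -11]], and by the Sylvester determinant identity det(I_3 - U V^T) = det(I_2 - V^T U) = det([[-1, 11], [4, 12]]) = (-1)(12) - (11)(4) = -56. (Direct check: I - K =
[[-2, -1, 0],
 [-3, 4, 18],
 [3, 3, 10]]
has determinant -56.) The finite-dimensional Fredholm alternative says: either (I - K) is invertible, or ker(I - K) ≠ {0} and then range(I - K) = ker((I - K)^*)^⊥, with dim ker(I - K) = dim ker((I - K)^*). Since det(I - K) ≠ 0, 1 is not an eigenvalue of K and ker(I - K) = {0}, so we are in the first case: for every y there is a unique x = (I - K)^(-1) y. (Explicitly, by the Woodbury identity, (I - U V^T)^(-1) = I + U (I_2 - G)^(-1) V^T.)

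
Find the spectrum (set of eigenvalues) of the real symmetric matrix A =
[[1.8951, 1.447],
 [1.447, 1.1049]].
sigma(A) ≈ {0, 3}

A is real symmetric, so its spectrum consists of real eigenvalues. Expanding the characteristic polynomial of the displayed matrix gives
  det(λ I - A) = p(λ) = λ^2 + (-3)λ + (0).
Solving p(λ) = 0 yields eigenvalues ≈ 0, 3. (A is shown rounded to 4 decimals, so these recover the underlying integer eigenvalues to within that precision.)
Verification: the trace of A = 3 equals the sum of eigenvalues 3, and det(A) ≈ 0.0001 matches the eigenvalue product 0.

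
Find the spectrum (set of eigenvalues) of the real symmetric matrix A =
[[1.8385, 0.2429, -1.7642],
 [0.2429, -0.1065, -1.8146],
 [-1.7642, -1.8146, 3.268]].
sigma(A) ≈ {-1, 1, 5}

A is real symmetric, so its spectrum consists of real eigenvalues. Expanding the characteristic polynomial of the displayed matrix gives
  det(λ I - A) = p(λ) = λ^3 + (-5)λ^2 + (-1)λ + (5).
Solving p(λ) = 0 yields eigenvalues ≈ -1, 1, 5. (A is shown rounded to 4 decimals, so these recover the underlying integer eigenvalues to within that precision.)
Verification: the trace of A = 5 equals the sum of eigenvalues 5, and det(A) ≈ -4.9998 matches the eigenvalue product -5.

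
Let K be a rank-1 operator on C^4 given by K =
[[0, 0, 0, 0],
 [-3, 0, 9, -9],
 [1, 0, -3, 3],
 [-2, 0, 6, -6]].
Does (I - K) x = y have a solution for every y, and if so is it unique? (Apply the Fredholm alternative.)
(I - K) is invertible (det(I - K) = 10 ≠ 0), so for every y in C^4 the equation (I - K) x = y has a unique solution.

K has rank 1, so it is an outer product K = u v^T: every row of K is a multiple of one row vector. Reading off the entries, u = (0, 3, -1, 2) and v = (-1, 0, 3, -3) (row i of K equals u_i·v^T). A rank-one matrix u v^T satisfies K u = u (v·u) and kills the (3)-dimensional subspace v^⊥, so its characteristic polynomial is lambda^3 (lambda - v·u) with v·u = tr K = -9. Hence the eigenvalues of I - K are 1 (multiplicity 3) and 1 - (-9) = 10, so det(I - K) = 10. (Direct check: I - K =
[[1, 0, 0, 0],
 [3, 1, -9, 9],
 [-1, 0, 4, -3],
 [2, 0, -6, 7]]
has determinant 10.) The finite-dimensional Fredholm alternative says: either (I - K) is invertible, or ker(I - K) ≠ {0} and then range(I - K) = ker((I - K)^*)^⊥, with dim ker(I - K) = dim ker((I - K)^*). Since det(I - K) ≠ 0, 1 is not an eigenvalue of K and ker(I - K) = {0}, so we are in the first case: for every y there is a unique x = (I - K)^(-1) y. Explicitly, by the Sherman–Morrison formula, (I - u v^T)^(-1) = I + u v^T/(1 - v·u), i.e. (I - K)^(-1) = I + K/(10).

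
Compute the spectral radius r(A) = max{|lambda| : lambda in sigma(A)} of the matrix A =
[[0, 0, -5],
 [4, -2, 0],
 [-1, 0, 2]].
r(A) = (2 + sqrt(24))/2 ≈ 3.4495

The eigenvalues of A are the roots of its characteristic polynomial. With M = A (coefficients from the trace, the sum of principal 2x2 minors, and det A):
  p(λ) = det(λ I - M) = λ^3 - 9λ - 10.
By the rational root theorem any rational root is an integer divisor of 10. Testing λ = -2: p(-2) = -8 + 0 + 18 - 10 = 0, so λ = -2 is a root. Dividing out (λ + 2) leaves p(λ) = (λ + 2)(λ^2 - 2λ - 5). For λ^2 - 2λ - 5 the discriminant is 24. It is nonnegative but not a perfect square, so the roots are real and irrational: λ = (2 ± sqrt(24))/2 ≈ 3.4495, -1.4495.
Thus the eigenvalues (to 4 decimals) are 3.4495 (modulus 3.4495); -1.4495 (modulus 1.4495); -2 (modulus 2). The spectral radius is the largest modulus: r(A) = (2 + sqrt(24))/2 ≈ 3.4495. (Cross-check: r(A) ≤ ||A||_2 ≈ 5.4226; equality holds whenever A is normal, though it can also hold for some non-normal A.)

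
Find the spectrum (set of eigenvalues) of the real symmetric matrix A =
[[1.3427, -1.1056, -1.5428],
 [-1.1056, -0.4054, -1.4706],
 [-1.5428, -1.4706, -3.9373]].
sigma(A) ≈ {-5, 0, 2}

A is real symmetric, so its spectrum consists of real eigenvalues. Expanding the characteristic polynomial of the displayed matrix gives
  det(λ I - A) = p(λ) = λ^3 + (3)λ^2 + (-10)λ + (0).
Solving p(λ) = 0 yields eigenvalues ≈ -5, 0, 2. (A is shown rounded to 4 decimals, so these recover the underlying integer eigenvalues to within that precision.)
Verification: the trace of A = -3 equals the sum of eigenvalues -3, and det(A) ≈ 0.0002 matches the eigenvalue product 0.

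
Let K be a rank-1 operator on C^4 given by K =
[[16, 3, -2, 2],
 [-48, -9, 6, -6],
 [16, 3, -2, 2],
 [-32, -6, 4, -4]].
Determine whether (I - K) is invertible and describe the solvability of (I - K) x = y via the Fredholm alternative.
(I - K) is singular (det(I - K) = 0, i.e. 1 ∈ sigma(K)). (I - K) x = y is solvable iff y ⊥ ker((I - K)^*) = span{(16, 3, -2, 2)}, i.e. iff 16y_1 + 3y_2 - 2y_3 + 2y_4 = 0. When solvable, the solutions are x = y + c·(1, -3, 1, -2), c arbitrary (ker(I - K) = span{(1, -3, 1, -2)}, dimension 1).

K has rank 1, so it is an outer product K = u v^T: every row of K is a multiple of one row vector. Reading off the entries, u = (1, -3, 1, -2) and v = (16, 3, -2, 2) (row i of K equals u_i·v^T). A rank-one matrix u v^T satisfies K u = u (v·u) and kills the (3)-dimensional subspace v^⊥, so its characteristic polynomial is lambda^3 (lambda - v·u) with v·u = tr K = 1. Hence the eigenvalues of I - K are 1 (multiplicity 3) and 1 - (1) = 0, so det(I - K) = 0. (Direct check: I - K =
[[-15, -3, 2, -2],
 [48, 10, -6, 6],
 [-16, -3, 3, -2],
 [32, 6, -4, 5]]
has determinant 0.) So 1 is an eigenvalue of K and (I - K) is not invertible. The finite-dimensional Fredholm alternative says: either (I - K) is invertible, or ker(I - K) ≠ {0} and then range(I - K) = ker((I - K)^*)^⊥, with dim ker(I - K) = dim ker((I - K)^*). We are in the second case, so we need both kernels. Kernel of I - K: (I - K) u = u - u (v·u) = u - u = 0, so ker(I - K) = span{u} = span{(1, -3, 1, -2)} (it is exactly 1-dimensional because rank(I - K) = 3). Kernel of the adjoint: K is real, so (I - K)^* = I - K^T = I - v u^T, and (I - v u^T) v = v - v (u·v) = 0; hence ker((I - K)^*) = span{v} = span{(16, 3, -2, 2)}. Therefore (I - K) x = y is solvable iff <y, v> = 0, i.e. iff 16y_1 + 3y_2 - 2y_3 + 2y_4 = 0. When this holds, K y = u (v·y) = 0, so (I - K) y = y and x = y is a particular solution; the full solution set is the line x = y + c·u = y + c·(1, -3, 1, -2), c ∈ C.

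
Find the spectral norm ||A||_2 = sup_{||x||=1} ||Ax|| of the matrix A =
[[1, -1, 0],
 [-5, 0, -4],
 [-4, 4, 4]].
||A||_2 ≈ 7.1821 (= sqrt(largest eigenvalue of A^T A))

||A||_2 = sigma_max(A) = sqrt(lambda_max(A^T A)). Form the symmetric matrix M = A^T A =
[[42, -17, 4],
 [-17, 17, 16],
 [4, 16, 32]].
Its characteristic polynomial (trace, sum of principal 2x2 minors, determinant of M give the coefficients) is
  p(λ) = det(λ I - M) = λ^3 - 91λ^2 + 2041λ - 400.
No integer candidate from the rational root theorem (±divisors of 400) is a root, so the roots are irrational. The cubic discriminant is Δ = 614614277 > 0, so there are three distinct real roots. p(0) = -400 and p(1) = 1551 have opposite signs, so a root lies in (0, 1); Newton's method refines it to λ ≈ 0.1977. p(39) = 107 and p(40) = -360 have opposite signs, so a root lies in (39, 40); Newton's method refines it to λ ≈ 39.2191. p(51) = -349 and p(52) = 276 have opposite signs, so a root lies in (51, 52); Newton's method refines it to λ ≈ 51.5831. Check (Vieta): the three roots sum to 91, matching tr M = 91.
So the eigenvalues of A^T A are ≈ 0.1977, 39.2191, 51.5831 (all ≥ 0, as they must be for A^T A). The largest is λ_max ≈ 51.5831, hence ||A||_2 = sqrt(λ_max) ≈ 7.1821.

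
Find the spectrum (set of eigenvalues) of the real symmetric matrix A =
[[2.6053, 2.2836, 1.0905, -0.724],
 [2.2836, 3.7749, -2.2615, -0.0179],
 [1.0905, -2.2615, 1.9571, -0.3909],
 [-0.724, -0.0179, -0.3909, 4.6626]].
sigma(A) ≈ {-1, 3, 5, 6}

A is real symmetric, so its spectrum consists of real eigenvalues. Expanding the characteristic polynomial of the displayed matrix gives
  det(λ I - A) = p(λ) = λ^4 + (-13)λ^3 + (49)λ^2 + (-26.9987)λ + (-90).
Solving p(λ) = 0 yields eigenvalues ≈ -1, 3, 5, 6. (A is shown rounded to 4 decimals, so these recover the underlying integer eigenvalues to within that precision.)
Verification: the trace of A = 13 equals the sum of eigenvalues 13, and det(A) ≈ -90.0003 matches the eigenvalue product -90.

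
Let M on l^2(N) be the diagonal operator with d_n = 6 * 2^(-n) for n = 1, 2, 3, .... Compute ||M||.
||M|| = 3 (attained at n = 1)

For M diagonal, ||M|| = sup_n |d_n|. The sequence d_n = 6 * 2^(-n) is positive and strictly decreasing (ratio 2^(-1) < 1), so the supremum is d_1 = 6/2 = 3. Hence ||M|| = 3.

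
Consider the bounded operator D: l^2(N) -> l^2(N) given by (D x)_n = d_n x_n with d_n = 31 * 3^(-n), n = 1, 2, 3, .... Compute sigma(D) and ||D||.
sigma(D) = {31 * 3^(-n) : n ≥ 1} ∪ {0}; ||D|| = 31/3

A bounded diagonal operator on l^2 with diagonal entries d_n has spectrum equal to the closure of {d_n : n ≥ 1}: every d_n is an eigenvalue (with eigenvector e_n), so {d_n} ⊂ sigma(D); the spectrum is closed, so its closure is too; and for lambda not in the closure, (D - lambda I) has bounded inverse (the diagonal entries 1/(d_n - lambda) are bounded). For our sequence d_n = 31 * 3^(-n), n = 1, 2, 3, ...:
  - {d_n} = {31 * 3^(-n) : n ≥ 1}; the only limit point is 0
  - closure = {31 * 3^(-n) : n ≥ 1} ∪ {0}
For the norm: a diagonal operator has ||D|| = sup_n |d_n|. Here d_n = 31 * 3^(-n) is positive and decreasing, so sup_n |d_n| = d_1 = 31/3. So ||D|| = 31/3.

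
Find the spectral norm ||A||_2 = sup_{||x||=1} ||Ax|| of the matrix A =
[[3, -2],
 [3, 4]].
||A||_2 = sqrt((38 + sqrt(148))/2) ≈ 5.0083 (= sqrt(largest eigenvalue of A^T A))

||A||_2 = sigma_max(A) = sqrt(lambda_max(A^T A)). Form the symmetric matrix M = A^T A =
[[18, 6],
 [6, 20]].
Its characteristic polynomial (trace, determinant of M give the coefficients) is
  p(λ) = det(λ I - M) = λ^2 - 38λ + 324.
For λ^2 - 38λ + 324 the discriminant is 148. It is nonnegative but not a perfect square, so the roots are real and irrational: λ = (38 ± sqrt(148))/2 ≈ 25.0828, 12.9172.
So the eigenvalues of A^T A are ≈ 12.9172, 25.0828 (all ≥ 0, as they must be for A^T A). The largest is λ_max = (38 + sqrt(148))/2 ≈ 25.0828, hence ||A||_2 = sqrt(λ_max) = sqrt((38 + sqrt(148))/2) ≈ 5.0083.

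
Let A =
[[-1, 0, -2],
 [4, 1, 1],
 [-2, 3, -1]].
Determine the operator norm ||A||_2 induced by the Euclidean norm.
||A||_2 ≈ 4.9931 (= sqrt(largest eigenvalue of A^T A))

||A||_2 = sigma_max(A) = sqrt(lambda_max(A^T A)). Form the symmetric matrix M = A^T A =
[[21, -2, 8],
 [-2, 10, -2],
 [8, -2, 6]].
Its characteristic polynomial (trace, sum of principal 2x2 minors, determinant of M give the coefficients) is
  p(λ) = det(λ I - M) = λ^3 - 37λ^2 + 324λ - 576.
No integer candidate from the rational root theorem (±divisors of 576) is a root, so the roots are irrational. The cubic discriminant is Δ = 6292368 > 0, so there are three distinct real roots. p(2) = -68 and p(3) = 90 have opposite signs, so a root lies in (2, 3); Newton's method refines it to λ ≈ 2.386. p(9) = 72 and p(10) = -36 have opposite signs, so a root lies in (9, 10); Newton's method refines it to λ ≈ 9.6833. p(24) = -288 and p(25) = 24 have opposite signs, so a root lies in (24, 25); Newton's method refines it to λ ≈ 24.9307. Check (Vieta): the three roots sum to 37, matching tr M = 37.
So the eigenvalues of A^T A are ≈ 2.386, 9.6833, 24.9307 (all ≥ 0, as they must be for A^T A). The largest is λ_max ≈ 24.9307, hence ||A||_2 = sqrt(λ_max) ≈ 4.9931.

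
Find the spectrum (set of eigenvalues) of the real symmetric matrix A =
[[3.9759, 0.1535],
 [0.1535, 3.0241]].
sigma(A) ≈ {3, 4}

A is real symmetric, so its spectrum consists of real eigenvalues. Expanding the characteristic polynomial of the displayed matrix gives
  det(λ I - A) = p(λ) = λ^2 + (-7)λ + (12).
Solving p(λ) = 0 yields eigenvalues ≈ 3, 4. (A is shown rounded to 4 decimals, so these recover the underlying integer eigenvalues to within that precision.)
Verification: the trace of A = 7 equals the sum of eigenvalues 7, and det(A) ≈ 12.0000 matches the eigenvalue product 12.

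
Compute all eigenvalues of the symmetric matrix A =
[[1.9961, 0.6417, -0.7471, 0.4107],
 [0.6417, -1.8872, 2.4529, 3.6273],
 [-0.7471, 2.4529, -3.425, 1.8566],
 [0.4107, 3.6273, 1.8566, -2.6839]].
sigma(A) ≈ {-6, -5, 2, 3}

A is real symmetric, so its spectrum consists of real eigenvalues. Expanding the characteristic polynomial of the displayed matrix gives
  det(λ I - A) = p(λ) = λ^4 + (6)λ^3 + (-19)λ^2 + (-83.9984)λ + (179.9955).
Solving p(λ) = 0 yields eigenvalues ≈ -6, -5, 2, 3. (A is shown rounded to 4 decimals, so these recover the underlying integer eigenvalues to within that precision.)
Verification: the trace of A = -6 equals the sum of eigenvalues -6, and det(A) ≈ 179.9955 matches the eigenvalue product 180.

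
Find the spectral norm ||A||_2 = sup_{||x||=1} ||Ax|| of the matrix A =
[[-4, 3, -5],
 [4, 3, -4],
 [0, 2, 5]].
||A||_2 ≈ 8.4947 (= sqrt(largest eigenvalue of A^T A))

||A||_2 = sigma_max(A) = sqrt(lambda_max(A^T A)). Form the symmetric matrix M = A^T A =
[[32, 0, 4],
 [0, 22, -17],
 [4, -17, 66]].
Its characteristic polynomial (trace, sum of principal 2x2 minors, determinant of M give the coefficients) is
  p(λ) = det(λ I - M) = λ^3 - 120λ^2 + 3963λ - 36864.
No integer candidate from the rational root theorem (±divisors of 36864) is a root, so the roots are irrational. The cubic discriminant is Δ = 1258853940 > 0, so there are three distinct real roots. p(16) = -80 and p(17) = 740 have opposite signs, so a root lies in (16, 17); Newton's method refines it to λ ≈ 16.0904. p(31) = 460 and p(32) = -160 have opposite signs, so a root lies in (31, 32); Newton's method refines it to λ ≈ 31.7496. p(72) = -360 and p(73) = 1972 have opposite signs, so a root lies in (72, 73); Newton's method refines it to λ ≈ 72.16. Check (Vieta): the three roots sum to 120, matching tr M = 120.
So the eigenvalues of A^T A are ≈ 16.0904, 31.7496, 72.16 (all ≥ 0, as they must be for A^T A). The largest is λ_max ≈ 72.16, hence ||A||_2 = sqrt(λ_max) ≈ 8.4947.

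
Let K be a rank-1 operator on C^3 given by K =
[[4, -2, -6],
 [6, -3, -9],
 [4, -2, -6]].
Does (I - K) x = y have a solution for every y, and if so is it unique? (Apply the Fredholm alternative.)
(I - K) is invertible (det(I - K) = 6 ≠ 0), so for every y in C^3 the equation (I - K) x = y has a unique solution.

K has rank 1, so it is an outer product K = u v^T: every row of K is a multiple of one row vector. Reading off the entries, u = (2, 3, 2) and v = (2, -1, -3) (row i of K equals u_i·v^T). A rank-one matrix u v^T satisfies K u = u (v·u) and kills the (2)-dimensional subspace v^⊥, so its characteristic polynomial is lambda^2 (lambda - v·u) with v·u = tr K = -5. Hence the eigenvalues of I - K are 1 (multiplicity 2) and 1 - (-5) = 6, so det(I - K) = 6. (Direct check: I - K =
[[-3, 2, 6],
 [-6, 4, 9],
 [-4, 2, 7]]
has determinant 6.) The finite-dimensional Fredholm alternative says: either (I - K) is invertible, or ker(I - K) ≠ {0} and then range(I - K) = ker((I - K)^*)^⊥, with dim ker(I - K) = dim ker((I - K)^*). Since det(I - K) ≠ 0, 1 is not an eigenvalue of K and ker(I - K) = {0}, so we are in the first case: for every y there is a unique x = (I - K)^(-1) y. Explicitly, by the Sherman–Morrison formula, (I - u v^T)^(-1) = I + u v^T/(1 - v·u), i.e. (I - K)^(-1) = I + K/(6).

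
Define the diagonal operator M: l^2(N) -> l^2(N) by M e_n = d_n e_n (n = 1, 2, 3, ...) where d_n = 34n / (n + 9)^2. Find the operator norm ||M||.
||M|| = 17/18 (attained at n = 9)

For M diagonal, ||M|| = sup_n |d_n|. Treat f(x) = 34x / (x + 9)^2 for real x > 0. By the quotient rule, f'(x) = 34(9 - x)/(x + 9)^3, which is positive for x < 9 and negative for x > 9. So f has a unique maximum at x = 9, and since 9 is a positive integer, the supremum over n ≥ 1 is attained at n = 9: d_9 = 34·9/(9 + 9)^2 = 34·9/324 = 17/18. Hence ||M|| = 17/18.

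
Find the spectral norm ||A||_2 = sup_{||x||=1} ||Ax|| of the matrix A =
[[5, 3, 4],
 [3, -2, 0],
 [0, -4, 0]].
||A||_2 ≈ 7.401 (= sqrt(largest eigenvalue of A^T A))

||A||_2 = sigma_max(A) = sqrt(lambda_max(A^T A)). Form the symmetric matrix M = A^T A =
[[34, 9, 20],
 [9, 29, 12],
 [20, 12, 16]].
Its characteristic polynomial (trace, sum of principal 2x2 minors, determinant of M give the coefficients) is
  p(λ) = det(λ I - M) = λ^3 - 79λ^2 + 1369λ - 2304.
No integer candidate from the rational root theorem (±divisors of 2304) is a root, so the roots are irrational. The cubic discriminant is Δ = 1231796781 > 0, so there are three distinct real roots. p(1) = -1013 and p(2) = 126 have opposite signs, so a root lies in (1, 2); Newton's method refines it to λ ≈ 1.8826. p(22) = 226 and p(23) = -441 have opposite signs, so a root lies in (22, 23); Newton's method refines it to λ ≈ 22.3428. p(54) = -1278 and p(55) = 391 have opposite signs, so a root lies in (54, 55); Newton's method refines it to λ ≈ 54.7746. Check (Vieta): the three roots sum to 79, matching tr M = 79.
So the eigenvalues of A^T A are ≈ 1.8826, 22.3428, 54.7746 (all ≥ 0, as they must be for A^T A). The largest is λ_max ≈ 54.7746, hence ||A||_2 = sqrt(λ_max) ≈ 7.401.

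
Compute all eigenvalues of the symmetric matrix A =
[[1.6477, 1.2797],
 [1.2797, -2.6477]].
sigma(A) ≈ {-3, 2}

A is real symmetric, so its spectrum consists of real eigenvalues. Expanding the characteristic polynomial of the displayed matrix gives
  det(λ I - A) = p(λ) = λ^2 + (1)λ + (-6).
Solving p(λ) = 0 yields eigenvalues ≈ -3, 2. (A is shown rounded to 4 decimals, so these recover the underlying integer eigenvalues to within that precision.)
Verification: the trace of A = -1 equals the sum of eigenvalues -1, and det(A) ≈ -6.0002 matches the eigenvalue product -6.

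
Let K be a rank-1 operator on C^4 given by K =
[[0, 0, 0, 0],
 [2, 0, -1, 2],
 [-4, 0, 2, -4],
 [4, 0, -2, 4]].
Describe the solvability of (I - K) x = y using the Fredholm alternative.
(I - K) is invertible (det(I - K) = -5 ≠ 0), so for every y in C^4 the equation (I - K) x = y has a unique solution.

K has rank 1, so it is an outer product K = u v^T: every row of K is a multiple of one row vector. Reading off the entries, u = (0, 1, -2, 2) and v = (2, 0, -1, 2) (row i of K equals u_i·v^T). A rank-one matrix u v^T satisfies K u = u (v·u) and kills the (3)-dimensional subspace v^⊥, so its characteristic polynomial is lambda^3 (lambda - v·u) with v·u = tr K = 6. Hence the eigenvalues of I - K are 1 (multiplicity 3) and 1 - (6) = -5, so det(I - K) = -5. (Direct check: I - K =
[[1, 0, 0, 0],
 [-2, 1, 1, -2],
 [4, 0, -1, 4],
 [-4, 0, 2, -3]]
has determinant -5.) The finite-dimensional Fredholm alternative says: either (I - K) is invertible, or ker(I - K) ≠ {0} and then range(I - K) = ker((I - K)^*)^⊥, with dim ker(I - K) = dim ker((I - K)^*). Since det(I - K) ≠ 0, 1 is not an eigenvalue of K and ker(I - K) = {0}, so we are in the first case: for every y there is a unique x = (I - K)^(-1) y. Explicitly, by the Sherman–Morrison formula, (I - u v^T)^(-1) = I + u v^T/(1 - v·u), i.e. (I - K)^(-1) = I + K/(-5).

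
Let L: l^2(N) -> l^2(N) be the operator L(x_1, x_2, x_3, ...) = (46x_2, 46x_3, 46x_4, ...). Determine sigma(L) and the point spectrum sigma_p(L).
sigma(L) = closed disk {z in C : |z| ≤ 46}; sigma_p(L) = open disk {z in C : |z| < 46}

Note L = 46·V where V is the unit left shift (V x)_k = x_{k+1}; so sigma(L) = 46·sigma(V) and ||L|| = 46||V||. ||L x||^2 = 2116sum_{k≥2} |x_k|^2 ≤ 2116||x||^2, with equality on {x : x_1 = 0}, so ||L|| = 46. For any lambda with |lambda| < 46, set r = lambda/46 (|r| < 1); the vector x = (1, r, r^2, ...) is in l^2 and satisfies L x = 46(r, r^2, ...) = lambda x, so lambda is an eigenvalue. On the boundary |lambda| = 46 the geometric series diverges, so no l^2 eigenvector exists, but these lambda lie in the approximate point spectrum. Hence sigma(L) is the closed disk of radius 46 and sigma_p(L) is the open disk.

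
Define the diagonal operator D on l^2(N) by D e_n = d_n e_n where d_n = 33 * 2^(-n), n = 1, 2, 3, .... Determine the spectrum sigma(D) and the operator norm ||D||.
sigma(D) = {33 * 2^(-n) : n ≥ 1} ∪ {0}; ||D|| = 33/2

A bounded diagonal operator on l^2 with diagonal entries d_n has spectrum equal to the closure of {d_n : n ≥ 1}: every d_n is an eigenvalue (with eigenvector e_n), so {d_n} ⊂ sigma(D); the spectrum is closed, so its closure is too; and for lambda not in the closure, (D - lambda I) has bounded inverse (the diagonal entries 1/(d_n - lambda) are bounded). For our sequence d_n = 33 * 2^(-n), n = 1, 2, 3, ...:
  - {d_n} = {33 * 2^(-n) : n ≥ 1}; the only limit point is 0
  - closure = {33 * 2^(-n) : n ≥ 1} ∪ {0}
For the norm: a diagonal operator has ||D|| = sup_n |d_n|. Here d_n = 33 * 2^(-n) is positive and decreasing, so sup_n |d_n| = d_1 = 33/2. So ||D|| = 33/2.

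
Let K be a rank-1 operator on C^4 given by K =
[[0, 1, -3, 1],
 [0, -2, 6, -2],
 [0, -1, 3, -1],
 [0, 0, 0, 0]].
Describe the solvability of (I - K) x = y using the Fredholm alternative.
(I - K) is singular (det(I - K) = 0, i.e. 1 ∈ sigma(K)). (I - K) x = y is solvable iff y ⊥ ker((I - K)^*) = span{(0, 1, -3, 1)}, i.e. iff y_2 - 3y_3 + y_4 = 0. When solvable, the solutions are x = y + c·(1, -2, -1, 0), c arbitrary (ker(I - K) = span{(1, -2, -1, 0)}, dimension 1).

K has rank 1, so it is an outer product K = u v^T: every row of K is a multiple of one row vector. Reading off the entries, u = (1, -2, -1, 0) and v = (0, 1, -3, 1) (row i of K equals u_i·v^T). A rank-one matrix u v^T satisfies K u = u (v·u) and kills the (3)-dimensional subspace v^⊥, so its characteristic polynomial is lambda^3 (lambda - v·u) with v·u = tr K = 1. Hence the eigenvalues of I - K are 1 (multiplicity 3) and 1 - (1) = 0, so det(I - K) = 0. (Direct check: I - K =
[[1, -1, 3, -1],
 [0, 3, -6, 2],
 [0, 1, -2, 1],
 [0, 0, 0, 1]]
has determinant 0.) So 1 is an eigenvalue of K and (I - K) is not invertible. The finite-dimensional Fredholm alternative says: either (I - K) is invertible, or ker(I - K) ≠ {0} and then range(I - K) = ker((I - K)^*)^⊥, with dim ker(I - K) = dim ker((I - K)^*). We are in the second case, so we need both kernels. Kernel of I - K: (I - K) u = u - u (v·u) = u - u = 0, so ker(I - K) = span{u} = span{(1, -2, -1, 0)} (it is exactly 1-dimensional because rank(I - K) = 3). Kernel of the adjoint: K is real, so (I - K)^* = I - K^T = I - v u^T, and (I - v u^T) v = v - v (u·v) = 0; hence ker((I - K)^*) = span{v} = span{(0, 1, -3, 1)}. Therefore (I - K) x = y is solvable iff <y, v> = 0, i.e. iff y_2 - 3y_3 + y_4 = 0. When this holds, K y = u (v·y) = 0, so (I - K) y = y and x = y is a particular solution; the full solution set is the line x = y + c·u = y + c·(1, -2, -1, 0), c ∈ C.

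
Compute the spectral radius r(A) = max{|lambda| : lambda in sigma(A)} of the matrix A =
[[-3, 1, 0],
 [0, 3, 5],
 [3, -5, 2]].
r(A) ≈ 5.3639

The eigenvalues of A are the roots of its characteristic polynomial. With M = A (coefficients from the trace, the sum of principal 2x2 minors, and det A):
  p(λ) = det(λ I - M) = λ^3 - 2λ^2 + 16λ + 78.
No integer candidate from the rational root theorem (±divisors of 78) is a root, so the roots are irrational. The cubic discriminant is Δ = -222060 < 0, so there is one real root and a complex-conjugate pair. p(-3) = -15 and p(-2) = 30 have opposite signs, so a root lies in (-3, -2); Newton's method refines it to λ ≈ -2.711. Dividing out (λ - (-2.711)) leaves approximately λ^2 - 4.711λ + 28.7716. For λ^2 - 4.711λ + 28.7716 the discriminant is -92.8927. It is negative, so the remaining roots are the complex-conjugate pair λ ≈ 2.3555 ± 4.819i. Their product equals the constant term, so |λ|^2 ≈ 28.7716 and |λ| ≈ 5.3639.
Thus the eigenvalues (to 4 decimals) are -2.711 (modulus 2.711); 2.3555 ± 4.819i (modulus 5.3639). The spectral radius is the largest modulus: r(A) ≈ 5.3639. (Cross-check: r(A) ≤ ||A||_2 ≈ 6.8169; equality holds whenever A is normal, though it can also hold for some non-normal A.)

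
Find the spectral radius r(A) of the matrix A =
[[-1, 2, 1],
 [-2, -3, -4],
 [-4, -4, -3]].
r(A) ≈ 4.213

The eigenvalues of A are the roots of its characteristic polynomial. With M = A (coefficients from the trace, the sum of principal 2x2 minors, and det A):
  p(λ) = det(λ I - M) = λ^3 + 7λ^2 + 7λ - 23.
No integer candidate from the rational root theorem (±divisors of 23) is a root, so the roots are irrational. The cubic discriminant is Δ = -1984 < 0, so there is one real root and a complex-conjugate pair. p(1) = -8 and p(2) = 27 have opposite signs, so a root lies in (1, 2); Newton's method refines it to λ ≈ 1.2958. Dividing out (λ - (1.2958)) leaves approximately λ^2 + 8.2958λ + 17.7497. For λ^2 + 8.2958λ + 17.7497 the discriminant is -2.1785. It is negative, so the remaining roots are the complex-conjugate pair λ ≈ -4.1479 ± 0.738i. Their product equals the constant term, so |λ|^2 ≈ 17.7497 and |λ| ≈ 4.213.
Thus the eigenvalues (to 4 decimals) are 1.2958 (modulus 1.2958); -4.1479 ± 0.738i (modulus 4.213). The spectral radius is the largest modulus: r(A) ≈ 4.213. (Cross-check: r(A) ≤ ||A||_2 ≈ 8.3246; equality holds whenever A is normal, though it can also hold for some non-normal A.)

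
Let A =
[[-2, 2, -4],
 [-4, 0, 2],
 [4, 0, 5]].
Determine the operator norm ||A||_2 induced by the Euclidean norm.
||A||_2 ≈ 7.8939 (= sqrt(largest eigenvalue of A^T A))

||A||_2 = sigma_max(A) = sqrt(lambda_max(A^T A)). Form the symmetric matrix M = A^T A =
[[36, -4, 20],
 [-4, 4, -8],
 [20, -8, 45]].
Its characteristic polynomial (trace, sum of principal 2x2 minors, determinant of M give the coefficients) is
  p(λ) = det(λ I - M) = λ^3 - 85λ^2 + 1464λ - 3136.
No integer candidate from the rational root theorem (±divisors of 3136) is a root, so the roots are irrational. The cubic discriminant is Δ = 1989445952 > 0, so there are three distinct real roots. p(2) = -540 and p(3) = 518 have opposite signs, so a root lies in (2, 3); Newton's method refines it to λ ≈ 2.4921. p(20) = 144 and p(21) = -616 have opposite signs, so a root lies in (20, 21); Newton's method refines it to λ ≈ 20.1944. p(62) = -780 and p(63) = 1778 have opposite signs, so a root lies in (62, 63); Newton's method refines it to λ ≈ 62.3135. Check (Vieta): the three roots sum to 85, matching tr M = 85.
So the eigenvalues of A^T A are ≈ 2.4921, 20.1944, 62.3135 (all ≥ 0, as they must be for A^T A). The largest is λ_max ≈ 62.3135, hence ||A||_2 = sqrt(λ_max) ≈ 7.8939.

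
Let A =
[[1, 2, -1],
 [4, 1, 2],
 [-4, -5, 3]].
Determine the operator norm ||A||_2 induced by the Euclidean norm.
||A||_2 ≈ 7.8549 (= sqrt(largest eigenvalue of A^T A))

||A||_2 = sigma_max(A) = sqrt(lambda_max(A^T A)). Form the symmetric matrix M = A^T A =
[[33, 26, -5],
 [26, 30, -15],
 [-5, -15, 14]].
Its characteristic polynomial (trace, sum of principal 2x2 minors, determinant of M give the coefficients) is
  p(λ) = det(λ I - M) = λ^3 - 77λ^2 + 946λ - 121.
No integer candidate from the rational root theorem (±divisors of 121) is a root, so the roots are irrational. The cubic discriminant is Δ = 1856887417 > 0, so there are three distinct real roots. p(0) = -121 and p(1) = 749 have opposite signs, so a root lies in (0, 1); Newton's method refines it to λ ≈ 0.1293. p(15) = 119 and p(16) = -601 have opposite signs, so a root lies in (15, 16); Newton's method refines it to λ ≈ 15.1714. p(61) = -1951 and p(62) = 871 have opposite signs, so a root lies in (61, 62); Newton's method refines it to λ ≈ 61.6994. Check (Vieta): the three roots sum to 77, matching tr M = 77.
So the eigenvalues of A^T A are ≈ 0.1293, 15.1714, 61.6994 (all ≥ 0, as they must be for A^T A). The largest is λ_max ≈ 61.6994, hence ||A||_2 = sqrt(λ_max) ≈ 7.8549.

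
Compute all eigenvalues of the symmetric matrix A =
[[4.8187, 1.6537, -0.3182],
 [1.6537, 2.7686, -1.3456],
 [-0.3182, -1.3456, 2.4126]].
sigma(A) ≈ {1, 3, 6}

A is real symmetric, so its spectrum consists of real eigenvalues. Expanding the characteristic polynomial of the displayed matrix gives
  det(λ I - A) = p(λ) = λ^3 + (-10)λ^2 + (27)λ + (-18).
Solving p(λ) = 0 yields eigenvalues ≈ 1, 3, 6. (A is shown rounded to 4 decimals, so these recover the underlying integer eigenvalues to within that precision.)
Verification: the trace of A = 10 equals the sum of eigenvalues 10, and det(A) ≈ 17.9997 matches the eigenvalue product 18.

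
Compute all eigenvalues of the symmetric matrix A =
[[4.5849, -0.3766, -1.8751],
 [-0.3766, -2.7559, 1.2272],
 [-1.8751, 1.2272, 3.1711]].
sigma(A) ≈ {-3, 2, 6}

A is real symmetric, so its spectrum consists of real eigenvalues. Expanding the characteristic polynomial of the displayed matrix gives
  det(λ I - A) = p(λ) = λ^3 + (-5)λ^2 + (-12)λ + (36).
Solving p(λ) = 0 yields eigenvalues ≈ -3, 2, 6. (A is shown rounded to 4 decimals, so these recover the underlying integer eigenvalues to within that precision.)
Verification: the trace of A = 5 equals the sum of eigenvalues 5, and det(A) ≈ -36.0003 matches the eigenvalue product -36.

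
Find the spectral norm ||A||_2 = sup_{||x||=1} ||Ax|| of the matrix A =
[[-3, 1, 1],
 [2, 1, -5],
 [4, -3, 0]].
||A||_2 ≈ 6.5154 (= sqrt(largest eigenvalue of A^T A))

||A||_2 = sigma_max(A) = sqrt(lambda_max(A^T A)). Form the symmetric matrix M = A^T A =
[[29, -13, -13],
 [-13, 11, -4],
 [-13, -4, 26]].
Its characteristic polynomial (trace, sum of principal 2x2 minors, determinant of M give the coefficients) is
  p(λ) = det(λ I - M) = λ^3 - 66λ^2 + 1005λ - 225.
No integer candidate from the rational root theorem (±divisors of 225) is a root, so the roots are irrational. The cubic discriminant is Δ = 347891625 > 0, so there are three distinct real roots. p(0) = -225 and p(1) = 715 have opposite signs, so a root lies in (0, 1); Newton's method refines it to λ ≈ 0.2273. p(23) = 143 and p(24) = -297 have opposite signs, so a root lies in (23, 24); Newton's method refines it to λ ≈ 23.3229. p(42) = -351 and p(43) = 463 have opposite signs, so a root lies in (42, 43); Newton's method refines it to λ ≈ 42.4499. Check (Vieta): the three roots sum to 66, matching tr M = 66.
So the eigenvalues of A^T A are ≈ 0.2273, 23.3229, 42.4499 (all ≥ 0, as they must be for A^T A). The largest is λ_max ≈ 42.4499, hence ||A||_2 = sqrt(λ_max) ≈ 6.5154.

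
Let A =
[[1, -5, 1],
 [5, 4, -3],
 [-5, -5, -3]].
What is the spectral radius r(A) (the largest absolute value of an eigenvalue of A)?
r(A) ≈ 6.116

The eigenvalues of A are the roots of its characteristic polynomial. With M = A (coefficients from the trace, the sum of principal 2x2 minors, and det A):
  p(λ) = det(λ I - M) = λ^3 - 2λ^2 + 4λ + 182.
No integer candidate from the rational root theorem (±divisors of 182) is a root, so the roots are irrational. The cubic discriminant is Δ = -914924 < 0, so there is one real root and a complex-conjugate pair. p(-5) = -13 and p(-4) = 70 have opposite signs, so a root lies in (-5, -4); Newton's method refines it to λ ≈ -4.8656. Dividing out (λ - (-4.8656)) leaves approximately λ^2 - 6.8656λ + 37.4054. For λ^2 - 6.8656λ + 37.4054 the discriminant is -102.4849. It is negative, so the remaining roots are the complex-conjugate pair λ ≈ 3.4328 ± 5.0617i. Their product equals the constant term, so |λ|^2 ≈ 37.4054 and |λ| ≈ 6.116.
Thus the eigenvalues (to 4 decimals) are -4.8656 (modulus 4.8656); 3.4328 ± 5.0617i (modulus 6.116). The spectral radius is the largest modulus: r(A) ≈ 6.116. (Cross-check: r(A) ≤ ||A||_2 ≈ 9.9603; equality holds whenever A is normal, though it can also hold for some non-normal A.)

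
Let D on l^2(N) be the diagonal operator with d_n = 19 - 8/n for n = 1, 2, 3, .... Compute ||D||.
||D|| = 19

For a diagonal operator on l^2 with entries d_n, ||D|| = sup_n |d_n|. Here d_1 = 11, d_2 = 15, ..., and d_n = 19 - 8/n increases monotonically toward 19. All terms lie in [11, 19), so |d_n| = d_n and the supremum is the limit 19, which is not attained by any individual d_n. Hence ||D|| = 19.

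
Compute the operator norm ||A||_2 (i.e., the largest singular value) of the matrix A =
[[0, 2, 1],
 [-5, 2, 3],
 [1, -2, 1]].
||A||_2 = sqrt((43 + sqrt(1465))/2) ≈ 6.3748 (= sqrt(largest eigenvalue of A^T A))

||A||_2 = sigma_max(A) = sqrt(lambda_max(A^T A)). Form the symmetric matrix M = A^T A =
[[26, -12, -14],
 [-12, 12, 6],
 [-14, 6, 11]].
Its characteristic polynomial (trace, sum of principal 2x2 minors, determinant of M give the coefficients) is
  p(λ) = det(λ I - M) = λ^3 - 49λ^2 + 354λ - 576.
By the rational root theorem any rational root is an integer divisor of 576. Testing λ = 6: p(6) = 216 - 1764 + 2124 - 576 = 0, so λ = 6 is a root. Dividing out (λ - 6) leaves p(λ) = (λ - 6)(λ^2 - 43λ + 96). For λ^2 - 43λ + 96 the discriminant is 1465. It is nonnegative but not a perfect square, so the roots are real and irrational: λ = (43 ± sqrt(1465))/2 ≈ 40.6377, 2.3623.
So the eigenvalues of A^T A are ≈ 2.3623, 6, 40.6377 (all ≥ 0, as they must be for A^T A). The largest is λ_max = (43 + sqrt(1465))/2 ≈ 40.6377, hence ||A||_2 = sqrt(λ_max) = sqrt((43 + sqrt(1465))/2) ≈ 6.3748.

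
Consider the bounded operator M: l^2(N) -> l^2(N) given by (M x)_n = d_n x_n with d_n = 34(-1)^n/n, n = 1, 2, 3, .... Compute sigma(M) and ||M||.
sigma(M) = {34(-1)^n/n : n ≥ 1} ∪ {0}; ||M|| = 34

A bounded diagonal operator on l^2 with diagonal entries d_n has spectrum equal to the closure of {d_n : n ≥ 1}: every d_n is an eigenvalue (with eigenvector e_n), so {d_n} ⊂ sigma(M); the spectrum is closed, so its closure is too; and for lambda not in the closure, (M - lambda I) has bounded inverse (the diagonal entries 1/(d_n - lambda) are bounded). For our sequence d_n = 34(-1)^n/n, n = 1, 2, 3, ...:
  - {d_n} = {34(-1)^n/n : n ≥ 1}; the only limit point is 0
  - closure = {34(-1)^n/n : n ≥ 1} ∪ {0}
For the norm: a diagonal operator has ||M|| = sup_n |d_n|. Here |d_n| = 34/n is decreasing, so sup_n |d_n| = |d_1| = 34. So ||M|| = 34.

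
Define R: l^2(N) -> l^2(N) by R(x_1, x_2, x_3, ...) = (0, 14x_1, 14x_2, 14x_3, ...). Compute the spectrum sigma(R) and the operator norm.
sigma(R) = closed disk {z in C : |z| ≤ 14}; ||R|| = 14

Note R = 14·U where U is the unit right shift (U x)_k = x_{k-1} (with x_0 := 0); so ||R|| = 14||U|| and sigma(R) = 14·sigma(U). ||R x||^2 = sum_{k≥1} |14x_k|^2 = 196||x||^2, so ||R|| = 14 and sigma(R) ⊂ {|z| ≤ 14}. For any |lambda| < 14, the equation (R - lambda I) x = 0 forces x_1 = 0, then 14x_k = lambda x_{k+1} ⇒ x = 0, so R has no eigenvalues. But (R - lambda I) is not surjective for |lambda| < 14: solving (R - lambda I) x = e_1 would require x_n proportional to (lambda/14)^(-n), which is not in l^2. So every |lambda| < 14 lies in the residual spectrum. The boundary |lambda| = 14 is in the approximate point spectrum (the spectrum is closed). Hence sigma(R) is the closed disk of radius 14.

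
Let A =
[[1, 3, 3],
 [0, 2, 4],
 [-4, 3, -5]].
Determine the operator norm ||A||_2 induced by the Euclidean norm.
||A||_2 ≈ 7.8707 (= sqrt(largest eigenvalue of A^T A))

||A||_2 = sigma_max(A) = sqrt(lambda_max(A^T A)). Form the symmetric matrix M = A^T A =
[[17, -9, 23],
 [-9, 22, 2],
 [23, 2, 50]].
Its characteristic polynomial (trace, sum of principal 2x2 minors, determinant of M give the coefficients) is
  p(λ) = det(λ I - M) = λ^3 - 89λ^2 + 1710λ - 2116.
No integer candidate from the rational root theorem (±divisors of 2116) is a root, so the roots are irrational. The cubic discriminant is Δ = 2869815892 > 0, so there are three distinct real roots. p(1) = -494 and p(2) = 956 have opposite signs, so a root lies in (1, 2); Newton's method refines it to λ ≈ 1.3278. p(25) = 634 and p(26) = -244 have opposite signs, so a root lies in (25, 26); Newton's method refines it to λ ≈ 25.7249. p(61) = -1994 and p(62) = 116 have opposite signs, so a root lies in (61, 62); Newton's method refines it to λ ≈ 61.9473. Check (Vieta): the three roots sum to 89, matching tr M = 89.
So the eigenvalues of A^T A are ≈ 1.3278, 25.7249, 61.9473 (all ≥ 0, as they must be for A^T A). The largest is λ_max ≈ 61.9473, hence ||A||_2 = sqrt(λ_max) ≈ 7.8707.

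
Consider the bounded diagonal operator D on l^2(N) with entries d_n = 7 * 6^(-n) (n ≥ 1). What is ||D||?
||D|| = 7/6 (attained at n = 1)

For D diagonal, ||D|| = sup_n |d_n|. The sequence d_n = 7 * 6^(-n) is positive and strictly decreasing (ratio 6^(-1) < 1), so the supremum is d_1 = 7/6. Hence ||D|| = 7/6.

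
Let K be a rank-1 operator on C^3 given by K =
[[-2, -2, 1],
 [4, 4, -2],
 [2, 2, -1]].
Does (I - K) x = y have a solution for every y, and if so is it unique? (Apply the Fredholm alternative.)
(I - K) is singular (det(I - K) = 0, i.e. 1 ∈ sigma(K)). (I - K) x = y is solvable iff y ⊥ ker((I - K)^*) = span{(-2, -2, 1)}, i.e. iff -2y_1 - 2y_2 + y_3 = 0. When solvable, the solutions are x = y + c·(1, -2, -1), c arbitrary (ker(I - K) = span{(1, -2, -1)}, dimension 1).

K has rank 1, so it is an outer product K = u v^T: every row of K is a multiple of one row vector. Reading off the entries, u = (1, -2, -1) and v = (-2, -2, 1) (row i of K equals u_i·v^T). A rank-one matrix u v^T satisfies K u = u (v·u) and kills the (2)-dimensional subspace v^⊥, so its characteristic polynomial is lambda^2 (lambda - v·u) with v·u = tr K = 1. Hence the eigenvalues of I - K are 1 (multiplicity 2) and 1 - (1) = 0, so det(I - K) = 0. (Direct check: I - K =
[[3, 2, -1],
 [-4, -3, 2],
 [-2, -2, 2]]
has determinant 0.) So 1 is an eigenvalue of K and (I - K) is not invertible. The finite-dimensional Fredholm alternative says: either (I - K) is invertible, or ker(I - K) ≠ {0} and then range(I - K) = ker((I - K)^*)^⊥, with dim ker(I - K) = dim ker((I - K)^*). We are in the second case, so we need both kernels. Kernel of I - K: (I - K) u = u - u (v·u) = u - u = 0, so ker(I - K) = span{u} = span{(1, -2, -1)} (it is exactly 1-dimensional because rank(I - K) = 2). Kernel of the adjoint: K is real, so (I - K)^* = I - K^T = I - v u^T, and (I - v u^T) v = v - v (u·v) = 0; hence ker((I - K)^*) = span{v} = span{(-2, -2, 1)}. Therefore (I - K) x = y is solvable iff <y, v> = 0, i.e. iff -2y_1 - 2y_2 + y_3 = 0. When this holds, K y = u (v·y) = 0, so (I - K) y = y and x = y is a particular solution; the full solution set is the line x = y + c·u = y + c·(1, -2, -1), c ∈ C.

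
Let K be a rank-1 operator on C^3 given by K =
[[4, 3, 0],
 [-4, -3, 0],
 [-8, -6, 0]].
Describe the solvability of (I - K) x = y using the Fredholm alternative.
(I - K) is singular (det(I - K) = 0, i.e. 1 ∈ sigma(K)). (I - K) x = y is solvable iff y ⊥ ker((I - K)^*) = span{(4, 3, 0)}, i.e. iff 4y_1 + 3y_2 = 0. When solvable, the solutions are x = y + c·(1, -1, -2), c arbitrary (ker(I - K) = span{(1, -1, -2)}, dimension 1).

K has rank 1, so it is an outer product K = u v^T: every row of K is a multiple of one row vector. Reading off the entries, u = (1, -1, -2) and v = (4, 3, 0) (row i of K equals u_i·v^T). A rank-one matrix u v^T satisfies K u = u (v·u) and kills the (2)-dimensional subspace v^⊥, so its characteristic polynomial is lambda^2 (lambda - v·u) with v·u = tr K = 1. Hence the eigenvalues of I - K are 1 (multiplicity 2) and 1 - (1) = 0, so det(I - K) = 0. (Direct check: I - K =
[[-3, -3, 0],
 [4, 4, 0],
 [8, 6, 1]]
has determinant 0.) So 1 is an eigenvalue of K and (I - K) is not invertible. The finite-dimensional Fredholm alternative says: either (I - K) is invertible, or ker(I - K) ≠ {0} and then range(I - K) = ker((I - K)^*)^⊥, with dim ker(I - K) = dim ker((I - K)^*). We are in the second case, so we need both kernels. Kernel of I - K: (I - K) u = u - u (v·u) = u - u = 0, so ker(I - K) = span{u} = span{(1, -1, -2)} (it is exactly 1-dimensional because rank(I - K) = 2). Kernel of the adjoint: K is real, so (I - K)^* = I - K^T = I - v u^T, and (I - v u^T) v = v - v (u·v) = 0; hence ker((I - K)^*) = span{v} = span{(4, 3, 0)}. Therefore (I - K) x = y is solvable iff <y, v> = 0, i.e. iff 4y_1 + 3y_2 = 0. When this holds, K y = u (v·y) = 0, so (I - K) y = y and x = y is a particular solution; the full solution set is the line x = y + c·u = y + c·(1, -1, -2), c ∈ C.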